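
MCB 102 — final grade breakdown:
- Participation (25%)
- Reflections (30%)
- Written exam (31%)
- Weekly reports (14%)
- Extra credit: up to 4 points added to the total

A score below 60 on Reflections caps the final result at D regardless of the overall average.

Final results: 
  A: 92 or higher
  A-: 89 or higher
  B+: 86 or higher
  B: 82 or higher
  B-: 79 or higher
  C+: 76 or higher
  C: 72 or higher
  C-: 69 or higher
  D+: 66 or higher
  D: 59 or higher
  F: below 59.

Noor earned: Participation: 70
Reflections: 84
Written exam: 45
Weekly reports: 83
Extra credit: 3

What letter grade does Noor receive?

C-

Reflections score 84 ≥ 60: minimum met.
Weighted total:
  Participation 70 × 0.25 = 17.5
  Reflections 84 × 0.3 = 25.2
  Written exam 45 × 0.31 = 13.95
  Weekly reports 83 × 0.14 = 11.62
Sum = 68.27
Extra credit: 68.27 + 3 = 71.27
71.27 is ≥ 69 and < 72 → C-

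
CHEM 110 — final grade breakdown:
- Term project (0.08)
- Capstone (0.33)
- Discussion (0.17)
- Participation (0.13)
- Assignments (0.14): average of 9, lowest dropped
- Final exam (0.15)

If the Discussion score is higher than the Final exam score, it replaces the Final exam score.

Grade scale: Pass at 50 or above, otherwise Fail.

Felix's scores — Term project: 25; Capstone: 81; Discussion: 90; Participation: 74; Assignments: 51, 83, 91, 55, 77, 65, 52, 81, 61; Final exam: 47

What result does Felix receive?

Assignments: drop 51 → average of remaining 8 = 565/8 = 70.625
Discussion (90) > Final exam (47), so Final exam counts as 90.
Weighted total:
  Term project 25 × 0.08 = 2
  Capstone 81 × 0.33 = 26.73
  Discussion 90 × 0.17 = 15.3
  Participation 74 × 0.13 = 9.62
  Assignments 70.625 × 0.14 = 9.8875
  Final exam 90 × 0.15 = 13.5
Sum = 77.0375
77.0375 ≥ 50 → Pass

Pass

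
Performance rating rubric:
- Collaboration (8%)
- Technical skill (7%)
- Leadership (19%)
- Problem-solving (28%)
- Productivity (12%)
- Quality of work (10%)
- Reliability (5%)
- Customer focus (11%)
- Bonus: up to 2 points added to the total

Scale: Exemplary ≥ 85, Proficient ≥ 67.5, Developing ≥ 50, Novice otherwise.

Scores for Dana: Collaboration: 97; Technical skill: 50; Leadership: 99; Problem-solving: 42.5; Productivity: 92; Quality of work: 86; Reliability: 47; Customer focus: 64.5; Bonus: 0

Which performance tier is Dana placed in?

Weighted total:
  Collaboration 97 × 0.08 = 7.76
  Technical skill 50 × 0.07 = 3.5
  Leadership 99 × 0.19 = 18.81
  Problem-solving 42.5 × 0.28 = 11.9
  Productivity 92 × 0.12 = 11.04
  Quality of work 86 × 0.1 = 8.6
  Reliability 47 × 0.05 = 2.35
  Customer focus 64.5 × 0.11 = 7.095
Sum = 71.055
Bonus: 71.055 + 0 = 71.055
71.055 is ≥ 67.5 and < 85 → Proficient

Proficient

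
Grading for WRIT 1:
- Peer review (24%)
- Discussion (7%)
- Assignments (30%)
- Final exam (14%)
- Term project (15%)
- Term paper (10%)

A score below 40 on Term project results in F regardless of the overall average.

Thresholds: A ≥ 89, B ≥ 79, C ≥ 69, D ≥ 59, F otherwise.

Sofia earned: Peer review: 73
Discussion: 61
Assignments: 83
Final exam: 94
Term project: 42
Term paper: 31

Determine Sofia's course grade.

C

Term project score 42 ≥ 40: minimum met.
Weighted total:
  Peer review 73 × 0.24 = 17.52
  Discussion 61 × 0.07 = 4.27
  Assignments 83 × 0.3 = 24.9
  Final exam 94 × 0.14 = 13.16
  Term project 42 × 0.15 = 6.3
  Term paper 31 × 0.1 = 3.1
Sum = 69.25
69.25 is ≥ 69 and < 79 → C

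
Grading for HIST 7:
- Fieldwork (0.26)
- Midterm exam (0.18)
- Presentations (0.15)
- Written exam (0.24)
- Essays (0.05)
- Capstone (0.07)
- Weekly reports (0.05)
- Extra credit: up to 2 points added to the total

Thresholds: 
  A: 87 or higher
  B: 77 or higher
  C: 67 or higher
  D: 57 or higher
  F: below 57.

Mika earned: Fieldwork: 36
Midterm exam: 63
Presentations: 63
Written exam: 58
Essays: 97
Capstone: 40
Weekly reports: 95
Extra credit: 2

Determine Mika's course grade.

Weighted total:
  Fieldwork 36 × 0.26 = 9.36
  Midterm exam 63 × 0.18 = 11.34
  Presentations 63 × 0.15 = 9.45
  Written exam 58 × 0.24 = 13.92
  Essays 97 × 0.05 = 4.85
  Capstone 40 × 0.07 = 2.8
  Weekly reports 95 × 0.05 = 4.75
Sum = 56.47
Extra credit: 56.47 + 2 = 58.47
58.47 is ≥ 57 and < 67 → D

D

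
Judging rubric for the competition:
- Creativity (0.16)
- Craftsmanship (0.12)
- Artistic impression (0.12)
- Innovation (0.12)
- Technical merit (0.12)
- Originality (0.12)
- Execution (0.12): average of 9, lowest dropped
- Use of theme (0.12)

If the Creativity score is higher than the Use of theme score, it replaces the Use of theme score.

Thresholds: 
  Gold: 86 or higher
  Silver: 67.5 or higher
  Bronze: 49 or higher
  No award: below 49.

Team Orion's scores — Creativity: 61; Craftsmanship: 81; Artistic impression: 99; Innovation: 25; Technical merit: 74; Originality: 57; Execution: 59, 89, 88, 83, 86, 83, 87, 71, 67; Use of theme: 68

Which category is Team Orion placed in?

Execution: drop 59 → average of remaining 8 = 654/8 = 81.75
Creativity (61) ≤ Use of theme (68), so Use of theme stays at 68.
Weighted total:
  Creativity 61 × 0.16 = 9.76
  Craftsmanship 81 × 0.12 = 9.72
  Artistic impression 99 × 0.12 = 11.88
  Innovation 25 × 0.12 = 3
  Technical merit 74 × 0.12 = 8.88
  Originality 57 × 0.12 = 6.84
  Execution 81.75 × 0.12 = 9.81
  Use of theme 68 × 0.12 = 8.16
Sum = 68.05
68.05 is ≥ 67.5 and < 86 → Silver

Silver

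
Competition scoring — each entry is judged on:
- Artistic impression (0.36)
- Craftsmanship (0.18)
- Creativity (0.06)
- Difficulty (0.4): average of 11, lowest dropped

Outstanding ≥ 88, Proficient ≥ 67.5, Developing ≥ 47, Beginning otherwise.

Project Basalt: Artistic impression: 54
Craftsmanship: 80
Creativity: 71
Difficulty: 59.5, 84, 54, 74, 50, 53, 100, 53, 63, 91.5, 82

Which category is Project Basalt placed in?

Difficulty: drop 50 → average of remaining 10 = 714/10 = 71.4
Weighted total:
  Artistic impression 54 × 0.36 = 19.44
  Craftsmanship 80 × 0.18 = 14.4
  Creativity 71 × 0.06 = 4.26
  Difficulty 71.4 × 0.4 = 28.56
Sum = 66.66
66.66 is ≥ 47 and < 67.5 → Developing

Developing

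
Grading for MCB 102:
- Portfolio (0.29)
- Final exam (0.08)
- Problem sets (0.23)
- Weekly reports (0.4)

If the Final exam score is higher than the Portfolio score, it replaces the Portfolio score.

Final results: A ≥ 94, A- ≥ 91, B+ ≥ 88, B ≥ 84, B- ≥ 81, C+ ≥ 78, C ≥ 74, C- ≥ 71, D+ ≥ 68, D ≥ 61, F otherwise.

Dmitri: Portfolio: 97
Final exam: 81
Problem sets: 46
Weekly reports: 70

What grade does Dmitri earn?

Final exam (81) ≤ Portfolio (97), so Portfolio stays at 97.
Weighted total:
  Portfolio 97 × 0.29 = 28.13
  Final exam 81 × 0.08 = 6.48
  Problem sets 46 × 0.23 = 10.58
  Weekly reports 70 × 0.4 = 28
Sum = 73.19
73.19 is ≥ 71 and < 74 → C-

C-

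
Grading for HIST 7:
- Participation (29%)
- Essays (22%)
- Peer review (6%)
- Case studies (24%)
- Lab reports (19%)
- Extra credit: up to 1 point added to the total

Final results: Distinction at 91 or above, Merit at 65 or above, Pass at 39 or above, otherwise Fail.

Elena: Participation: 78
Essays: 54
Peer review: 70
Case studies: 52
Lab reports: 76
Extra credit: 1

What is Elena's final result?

Weighted total:
  Participation 78 × 0.29 = 22.62
  Essays 54 × 0.22 = 11.88
  Peer review 70 × 0.06 = 4.2
  Case studies 52 × 0.24 = 12.48
  Lab reports 76 × 0.19 = 14.44
Sum = 65.62
Extra credit: 65.62 + 1 = 66.62
66.62 is ≥ 65 and < 91 → Merit

Merit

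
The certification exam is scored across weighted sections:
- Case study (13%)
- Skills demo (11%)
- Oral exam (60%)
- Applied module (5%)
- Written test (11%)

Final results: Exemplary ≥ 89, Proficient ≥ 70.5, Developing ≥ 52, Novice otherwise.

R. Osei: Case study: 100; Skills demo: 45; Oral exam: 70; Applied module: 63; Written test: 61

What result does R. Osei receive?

Developing

Weighted total:
  Case study 100 × 0.13 = 13
  Skills demo 45 × 0.11 = 4.95
  Oral exam 70 × 0.6 = 42
  Applied module 63 × 0.05 = 3.15
  Written test 61 × 0.11 = 6.71
Sum = 69.81
69.81 is ≥ 52 and < 70.5 → Developing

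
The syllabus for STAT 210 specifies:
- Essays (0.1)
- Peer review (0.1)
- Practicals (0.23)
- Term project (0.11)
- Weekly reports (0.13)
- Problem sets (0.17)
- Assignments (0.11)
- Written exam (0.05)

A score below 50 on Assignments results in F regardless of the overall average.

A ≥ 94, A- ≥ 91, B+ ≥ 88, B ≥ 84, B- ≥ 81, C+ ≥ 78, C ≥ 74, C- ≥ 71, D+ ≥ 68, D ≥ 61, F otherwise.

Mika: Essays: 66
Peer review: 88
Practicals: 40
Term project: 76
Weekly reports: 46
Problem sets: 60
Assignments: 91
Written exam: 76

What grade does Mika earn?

Assignments score 91 ≥ 50: minimum met.
Weighted total:
  Essays 66 × 0.1 = 6.6
  Peer review 88 × 0.1 = 8.8
  Practicals 40 × 0.23 = 9.2
  Term project 76 × 0.11 = 8.36
  Weekly reports 46 × 0.13 = 5.98
  Problem sets 60 × 0.17 = 10.2
  Assignments 91 × 0.11 = 10.01
  Written exam 76 × 0.05 = 3.8
Sum = 62.95
62.95 is ≥ 61 and < 68 → D

D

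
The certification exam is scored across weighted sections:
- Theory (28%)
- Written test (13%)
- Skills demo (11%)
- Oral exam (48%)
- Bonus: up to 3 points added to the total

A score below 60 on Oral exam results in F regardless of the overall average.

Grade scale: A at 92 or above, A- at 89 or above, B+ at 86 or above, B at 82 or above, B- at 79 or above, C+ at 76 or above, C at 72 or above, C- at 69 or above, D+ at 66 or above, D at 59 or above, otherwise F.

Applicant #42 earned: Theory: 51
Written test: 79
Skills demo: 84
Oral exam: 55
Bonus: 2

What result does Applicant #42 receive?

F

Oral exam score 55 < 60: minimum not met.
Weighted total:
  Theory 51 × 0.28 = 14.28
  Written test 79 × 0.13 = 10.27
  Skills demo 84 × 0.11 = 9.24
  Oral exam 55 × 0.48 = 26.4
Sum = 60.19
Bonus: 60.19 + 2 = 62.19
Because the Oral exam minimum was not met, the result is F.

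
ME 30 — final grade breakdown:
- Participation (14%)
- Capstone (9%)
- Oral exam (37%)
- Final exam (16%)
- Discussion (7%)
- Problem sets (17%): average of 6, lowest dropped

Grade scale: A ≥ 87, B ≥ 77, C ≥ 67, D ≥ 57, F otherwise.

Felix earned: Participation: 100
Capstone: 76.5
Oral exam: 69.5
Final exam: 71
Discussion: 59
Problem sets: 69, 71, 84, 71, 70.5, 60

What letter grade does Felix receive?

Problem sets: drop 60 → average of remaining 5 = 365.5/5 = 73.1
Weighted total:
  Participation 100 × 0.14 = 14
  Capstone 76.5 × 0.09 = 6.885
  Oral exam 69.5 × 0.37 = 25.715
  Final exam 71 × 0.16 = 11.36
  Discussion 59 × 0.07 = 4.13
  Problem sets 73.1 × 0.17 = 12.427
Sum = 74.517
74.517 is ≥ 67 and < 77 → C

C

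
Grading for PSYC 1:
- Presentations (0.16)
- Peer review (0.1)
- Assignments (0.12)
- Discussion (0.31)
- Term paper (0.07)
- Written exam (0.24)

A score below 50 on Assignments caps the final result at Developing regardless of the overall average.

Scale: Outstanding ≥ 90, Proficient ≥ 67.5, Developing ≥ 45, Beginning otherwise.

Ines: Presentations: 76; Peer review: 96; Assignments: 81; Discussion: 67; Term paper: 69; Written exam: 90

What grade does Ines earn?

Proficient

Assignments score 81 ≥ 50: minimum met.
Weighted total:
  Presentations 76 × 0.16 = 12.16
  Peer review 96 × 0.1 = 9.6
  Assignments 81 × 0.12 = 9.72
  Discussion 67 × 0.31 = 20.77
  Term paper 69 × 0.07 = 4.83
  Written exam 90 × 0.24 = 21.6
Sum = 78.68
78.68 is ≥ 67.5 and < 90 → Proficient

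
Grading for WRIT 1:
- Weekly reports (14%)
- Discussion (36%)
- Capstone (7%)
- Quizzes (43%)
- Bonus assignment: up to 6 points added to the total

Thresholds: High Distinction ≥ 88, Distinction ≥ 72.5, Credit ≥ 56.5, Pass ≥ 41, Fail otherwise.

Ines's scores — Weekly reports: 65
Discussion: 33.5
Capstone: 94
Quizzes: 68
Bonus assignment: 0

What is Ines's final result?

Credit

Weighted total:
  Weekly reports 65 × 0.14 = 9.1
  Discussion 33.5 × 0.36 = 12.06
  Capstone 94 × 0.07 = 6.58
  Quizzes 68 × 0.43 = 29.24
Sum = 56.98
Bonus assignment: 56.98 + 0 = 56.98
56.98 is ≥ 56.5 and < 72.5 → Credit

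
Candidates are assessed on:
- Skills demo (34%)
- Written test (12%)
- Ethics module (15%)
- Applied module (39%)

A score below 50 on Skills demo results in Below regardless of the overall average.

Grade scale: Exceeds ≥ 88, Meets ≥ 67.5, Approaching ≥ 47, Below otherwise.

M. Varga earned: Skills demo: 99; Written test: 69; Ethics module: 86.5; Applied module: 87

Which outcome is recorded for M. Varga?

Exceeds

Skills demo score 99 ≥ 50: minimum met.
Weighted total:
  Skills demo 99 × 0.34 = 33.66
  Written test 69 × 0.12 = 8.28
  Ethics module 86.5 × 0.15 = 12.975
  Applied module 87 × 0.39 = 33.93
Sum = 88.845
88.845 ≥ 88 → Exceeds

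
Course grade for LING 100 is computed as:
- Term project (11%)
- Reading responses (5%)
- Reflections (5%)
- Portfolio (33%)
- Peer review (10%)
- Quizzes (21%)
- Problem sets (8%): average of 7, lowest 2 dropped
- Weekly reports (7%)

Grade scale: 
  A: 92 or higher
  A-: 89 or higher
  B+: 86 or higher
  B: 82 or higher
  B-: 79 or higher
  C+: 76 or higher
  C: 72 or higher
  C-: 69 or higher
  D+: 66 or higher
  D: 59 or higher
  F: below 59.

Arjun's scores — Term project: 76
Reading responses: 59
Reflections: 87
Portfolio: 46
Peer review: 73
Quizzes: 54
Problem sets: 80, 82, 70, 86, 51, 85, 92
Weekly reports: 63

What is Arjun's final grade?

D

Problem sets: drop 51, 70 → average of remaining 5 = 425/5 = 85
Weighted total:
  Term project 76 × 0.11 = 8.36
  Reading responses 59 × 0.05 = 2.95
  Reflections 87 × 0.05 = 4.35
  Portfolio 46 × 0.33 = 15.18
  Peer review 73 × 0.1 = 7.3
  Quizzes 54 × 0.21 = 11.34
  Problem sets 85 × 0.08 = 6.8
  Weekly reports 63 × 0.07 = 4.41
Sum = 60.69
60.69 is ≥ 59 and < 66 → D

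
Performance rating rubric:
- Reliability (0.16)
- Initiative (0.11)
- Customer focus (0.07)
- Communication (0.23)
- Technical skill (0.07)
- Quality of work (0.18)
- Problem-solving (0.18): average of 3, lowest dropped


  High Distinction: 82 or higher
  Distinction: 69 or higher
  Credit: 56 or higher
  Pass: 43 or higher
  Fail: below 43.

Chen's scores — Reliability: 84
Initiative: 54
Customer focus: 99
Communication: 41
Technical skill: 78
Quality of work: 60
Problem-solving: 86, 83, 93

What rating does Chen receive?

Problem-solving: drop 83 → average of remaining 2 = 179/2 = 89.5
Weighted total:
  Reliability 84 × 0.16 = 13.44
  Initiative 54 × 0.11 = 5.94
  Customer focus 99 × 0.07 = 6.93
  Communication 41 × 0.23 = 9.43
  Technical skill 78 × 0.07 = 5.46
  Quality of work 60 × 0.18 = 10.8
  Problem-solving 89.5 × 0.18 = 16.11
Sum = 68.11
68.11 is ≥ 56 and < 69 → Credit

Credit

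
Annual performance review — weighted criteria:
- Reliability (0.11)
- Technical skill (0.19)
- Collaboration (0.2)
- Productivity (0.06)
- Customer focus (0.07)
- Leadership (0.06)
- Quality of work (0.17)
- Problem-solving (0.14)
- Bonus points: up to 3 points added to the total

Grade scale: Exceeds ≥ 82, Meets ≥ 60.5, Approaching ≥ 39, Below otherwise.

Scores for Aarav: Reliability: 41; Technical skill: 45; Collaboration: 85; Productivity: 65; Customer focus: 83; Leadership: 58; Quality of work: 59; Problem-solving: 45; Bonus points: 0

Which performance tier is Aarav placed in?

Approaching

Weighted total:
  Reliability 41 × 0.11 = 4.51
  Technical skill 45 × 0.19 = 8.55
  Collaboration 85 × 0.2 = 17
  Productivity 65 × 0.06 = 3.9
  Customer focus 83 × 0.07 = 5.81
  Leadership 58 × 0.06 = 3.48
  Quality of work 59 × 0.17 = 10.03
  Problem-solving 45 × 0.14 = 6.3
Sum = 59.58
Bonus points: 59.58 + 0 = 59.58
59.58 is ≥ 39 and < 60.5 → Approaching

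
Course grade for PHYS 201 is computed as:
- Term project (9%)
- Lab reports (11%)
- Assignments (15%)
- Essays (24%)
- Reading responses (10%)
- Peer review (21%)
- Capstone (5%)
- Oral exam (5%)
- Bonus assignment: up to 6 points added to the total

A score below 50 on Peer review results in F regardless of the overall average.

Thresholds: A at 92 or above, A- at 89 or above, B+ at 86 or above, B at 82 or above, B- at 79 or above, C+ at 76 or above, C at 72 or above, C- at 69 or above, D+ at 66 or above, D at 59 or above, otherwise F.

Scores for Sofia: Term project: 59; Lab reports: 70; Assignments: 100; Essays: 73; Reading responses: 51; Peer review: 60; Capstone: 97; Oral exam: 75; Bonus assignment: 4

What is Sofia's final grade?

C

Peer review score 60 ≥ 50: minimum met.
Weighted total:
  Term project 59 × 0.09 = 5.31
  Lab reports 70 × 0.11 = 7.7
  Assignments 100 × 0.15 = 15
  Essays 73 × 0.24 = 17.52
  Reading responses 51 × 0.1 = 5.1
  Peer review 60 × 0.21 = 12.6
  Capstone 97 × 0.05 = 4.85
  Oral exam 75 × 0.05 = 3.75
Sum = 71.83
Bonus assignment: 71.83 + 4 = 75.83
75.83 is ≥ 72 and < 76 → C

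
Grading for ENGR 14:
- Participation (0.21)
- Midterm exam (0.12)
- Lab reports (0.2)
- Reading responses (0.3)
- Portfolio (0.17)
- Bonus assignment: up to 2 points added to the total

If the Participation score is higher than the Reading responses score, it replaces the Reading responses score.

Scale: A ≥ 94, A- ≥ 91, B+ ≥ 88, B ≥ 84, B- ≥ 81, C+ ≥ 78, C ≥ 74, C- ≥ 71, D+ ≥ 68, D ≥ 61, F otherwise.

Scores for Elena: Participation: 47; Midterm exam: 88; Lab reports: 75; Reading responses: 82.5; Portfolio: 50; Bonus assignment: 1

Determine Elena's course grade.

Participation (47) ≤ Reading responses (82.5), so Reading responses stays at 82.5.
Weighted total:
  Participation 47 × 0.21 = 9.87
  Midterm exam 88 × 0.12 = 10.56
  Lab reports 75 × 0.2 = 15
  Reading responses 82.5 × 0.3 = 24.75
  Portfolio 50 × 0.17 = 8.5
Sum = 68.68
Bonus assignment: 68.68 + 1 = 69.68
69.68 is ≥ 68 and < 71 → D+

D+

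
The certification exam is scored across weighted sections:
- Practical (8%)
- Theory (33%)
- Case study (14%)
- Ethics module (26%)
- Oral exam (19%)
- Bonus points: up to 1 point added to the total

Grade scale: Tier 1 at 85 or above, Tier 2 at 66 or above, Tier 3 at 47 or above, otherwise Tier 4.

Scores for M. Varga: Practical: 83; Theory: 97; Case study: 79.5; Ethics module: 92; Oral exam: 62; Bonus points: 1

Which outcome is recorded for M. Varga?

Tier 1

Weighted total:
  Practical 83 × 0.08 = 6.64
  Theory 97 × 0.33 = 32.01
  Case study 79.5 × 0.14 = 11.13
  Ethics module 92 × 0.26 = 23.92
  Oral exam 62 × 0.19 = 11.78
Sum = 85.48
Bonus points: 85.48 + 1 = 86.48
86.48 ≥ 85 → Tier 1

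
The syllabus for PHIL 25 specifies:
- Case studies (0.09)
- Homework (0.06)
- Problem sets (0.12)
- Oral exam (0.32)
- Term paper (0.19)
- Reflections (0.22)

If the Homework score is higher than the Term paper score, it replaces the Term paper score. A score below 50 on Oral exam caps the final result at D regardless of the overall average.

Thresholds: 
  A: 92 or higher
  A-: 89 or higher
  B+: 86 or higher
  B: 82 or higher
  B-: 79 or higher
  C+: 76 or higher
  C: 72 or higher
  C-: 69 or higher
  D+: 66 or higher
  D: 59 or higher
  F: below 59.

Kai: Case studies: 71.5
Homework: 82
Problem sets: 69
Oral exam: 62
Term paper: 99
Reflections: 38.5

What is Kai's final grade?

D+

Homework (82) ≤ Term paper (99), so Term paper stays at 99.
Oral exam score 62 ≥ 50: minimum met.
Weighted total:
  Case studies 71.5 × 0.09 = 6.435
  Homework 82 × 0.06 = 4.92
  Problem sets 69 × 0.12 = 8.28
  Oral exam 62 × 0.32 = 19.84
  Term paper 99 × 0.19 = 18.81
  Reflections 38.5 × 0.22 = 8.47
Sum = 66.755
66.755 is ≥ 66 and < 69 → D+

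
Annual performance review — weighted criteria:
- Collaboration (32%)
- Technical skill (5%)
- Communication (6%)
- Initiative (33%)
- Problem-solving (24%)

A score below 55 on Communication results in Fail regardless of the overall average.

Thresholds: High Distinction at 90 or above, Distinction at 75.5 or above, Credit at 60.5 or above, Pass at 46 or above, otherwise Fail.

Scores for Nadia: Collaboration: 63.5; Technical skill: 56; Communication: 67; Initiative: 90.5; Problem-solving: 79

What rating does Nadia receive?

Communication score 67 ≥ 55: minimum met.
Weighted total:
  Collaboration 63.5 × 0.32 = 20.32
  Technical skill 56 × 0.05 = 2.8
  Communication 67 × 0.06 = 4.02
  Initiative 90.5 × 0.33 = 29.865
  Problem-solving 79 × 0.24 = 18.96
Sum = 75.965
75.965 is ≥ 75.5 and < 90 → Distinction

Distinction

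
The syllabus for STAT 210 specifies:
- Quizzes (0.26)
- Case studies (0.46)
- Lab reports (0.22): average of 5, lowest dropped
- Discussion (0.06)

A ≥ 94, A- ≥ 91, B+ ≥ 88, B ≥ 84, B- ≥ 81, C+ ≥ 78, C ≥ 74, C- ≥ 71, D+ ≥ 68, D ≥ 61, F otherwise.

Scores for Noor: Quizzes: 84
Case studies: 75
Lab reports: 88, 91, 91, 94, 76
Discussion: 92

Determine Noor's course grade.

B-

Lab reports: drop 76 → average of remaining 4 = 364/4 = 91
Weighted total:
  Quizzes 84 × 0.26 = 21.84
  Case studies 75 × 0.46 = 34.5
  Lab reports 91 × 0.22 = 20.02
  Discussion 92 × 0.06 = 5.52
Sum = 81.88
81.88 is ≥ 81 and < 84 → B-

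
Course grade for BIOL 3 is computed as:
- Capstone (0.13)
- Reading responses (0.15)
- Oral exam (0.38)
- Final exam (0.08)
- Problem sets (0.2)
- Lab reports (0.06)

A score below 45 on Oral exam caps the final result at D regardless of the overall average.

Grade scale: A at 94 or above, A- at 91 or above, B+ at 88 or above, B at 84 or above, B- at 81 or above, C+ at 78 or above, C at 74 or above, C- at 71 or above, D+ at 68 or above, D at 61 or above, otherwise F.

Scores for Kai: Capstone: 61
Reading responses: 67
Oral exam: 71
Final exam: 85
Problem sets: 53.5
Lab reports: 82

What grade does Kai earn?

D

Oral exam score 71 ≥ 45: minimum met.
Weighted total:
  Capstone 61 × 0.13 = 7.93
  Reading responses 67 × 0.15 = 10.05
  Oral exam 71 × 0.38 = 26.98
  Final exam 85 × 0.08 = 6.8
  Problem sets 53.5 × 0.2 = 10.7
  Lab reports 82 × 0.06 = 4.92
Sum = 67.38
67.38 is ≥ 61 and < 68 → D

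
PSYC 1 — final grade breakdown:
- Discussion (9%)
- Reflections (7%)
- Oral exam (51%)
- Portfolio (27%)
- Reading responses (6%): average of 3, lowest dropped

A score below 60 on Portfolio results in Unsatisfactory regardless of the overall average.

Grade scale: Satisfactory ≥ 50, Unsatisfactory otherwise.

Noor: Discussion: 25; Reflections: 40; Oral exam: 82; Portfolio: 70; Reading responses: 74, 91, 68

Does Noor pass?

Reading responses: drop 68 → average of remaining 2 = 165/2 = 82.5
Portfolio score 70 ≥ 60: minimum met.
Weighted total:
  Discussion 25 × 0.09 = 2.25
  Reflections 40 × 0.07 = 2.8
  Oral exam 82 × 0.51 = 41.82
  Portfolio 70 × 0.27 = 18.9
  Reading responses 82.5 × 0.06 = 4.95
Sum = 70.72
70.72 ≥ 50 → Satisfactory

Satisfactory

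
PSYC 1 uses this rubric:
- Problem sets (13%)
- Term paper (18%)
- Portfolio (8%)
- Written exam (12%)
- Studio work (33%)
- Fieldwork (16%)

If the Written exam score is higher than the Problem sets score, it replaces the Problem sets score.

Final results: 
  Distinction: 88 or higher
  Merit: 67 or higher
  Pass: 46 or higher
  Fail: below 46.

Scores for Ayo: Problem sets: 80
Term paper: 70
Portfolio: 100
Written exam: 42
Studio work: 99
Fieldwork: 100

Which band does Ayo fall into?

Merit

Written exam (42) ≤ Problem sets (80), so Problem sets stays at 80.
Weighted total:
  Problem sets 80 × 0.13 = 10.4
  Term paper 70 × 0.18 = 12.6
  Portfolio 100 × 0.08 = 8
  Written exam 42 × 0.12 = 5.04
  Studio work 99 × 0.33 = 32.67
  Fieldwork 100 × 0.16 = 16
Sum = 84.71
84.71 is ≥ 67 and < 88 → Merit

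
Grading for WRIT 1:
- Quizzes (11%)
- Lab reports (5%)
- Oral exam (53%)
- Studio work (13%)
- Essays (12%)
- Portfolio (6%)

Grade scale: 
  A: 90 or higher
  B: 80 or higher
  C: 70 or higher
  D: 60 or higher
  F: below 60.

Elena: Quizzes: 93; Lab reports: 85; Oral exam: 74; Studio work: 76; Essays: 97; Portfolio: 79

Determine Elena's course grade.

C

Weighted total:
  Quizzes 93 × 0.11 = 10.23
  Lab reports 85 × 0.05 = 4.25
  Oral exam 74 × 0.53 = 39.22
  Studio work 76 × 0.13 = 9.88
  Essays 97 × 0.12 = 11.64
  Portfolio 79 × 0.06 = 4.74
Sum = 79.96
79.96 is ≥ 70 and < 80 → C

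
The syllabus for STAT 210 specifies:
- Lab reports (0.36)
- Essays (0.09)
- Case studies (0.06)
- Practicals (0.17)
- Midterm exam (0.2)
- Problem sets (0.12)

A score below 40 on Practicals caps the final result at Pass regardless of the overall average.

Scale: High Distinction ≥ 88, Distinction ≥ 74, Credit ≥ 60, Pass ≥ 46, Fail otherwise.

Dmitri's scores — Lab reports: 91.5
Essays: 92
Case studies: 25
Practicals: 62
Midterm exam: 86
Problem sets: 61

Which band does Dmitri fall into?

Practicals score 62 ≥ 40: minimum met.
Weighted total:
  Lab reports 91.5 × 0.36 = 32.94
  Essays 92 × 0.09 = 8.28
  Case studies 25 × 0.06 = 1.5
  Practicals 62 × 0.17 = 10.54
  Midterm exam 86 × 0.2 = 17.2
  Problem sets 61 × 0.12 = 7.32
Sum = 77.78
77.78 is ≥ 74 and < 88 → Distinction

Distinction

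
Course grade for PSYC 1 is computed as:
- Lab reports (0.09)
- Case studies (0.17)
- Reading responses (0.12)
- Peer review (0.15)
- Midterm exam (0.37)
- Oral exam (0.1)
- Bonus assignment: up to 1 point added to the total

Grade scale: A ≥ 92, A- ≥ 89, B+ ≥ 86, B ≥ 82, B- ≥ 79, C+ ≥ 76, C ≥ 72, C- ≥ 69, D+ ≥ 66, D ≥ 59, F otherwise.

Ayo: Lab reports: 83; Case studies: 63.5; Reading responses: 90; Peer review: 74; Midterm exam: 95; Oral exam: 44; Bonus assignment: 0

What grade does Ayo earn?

Weighted total:
  Lab reports 83 × 0.09 = 7.47
  Case studies 63.5 × 0.17 = 10.795
  Reading responses 90 × 0.12 = 10.8
  Peer review 74 × 0.15 = 11.1
  Midterm exam 95 × 0.37 = 35.15
  Oral exam 44 × 0.1 = 4.4
Sum = 79.715
Bonus assignment: 79.715 + 0 = 79.715
79.715 is ≥ 79 and < 82 → B-

B-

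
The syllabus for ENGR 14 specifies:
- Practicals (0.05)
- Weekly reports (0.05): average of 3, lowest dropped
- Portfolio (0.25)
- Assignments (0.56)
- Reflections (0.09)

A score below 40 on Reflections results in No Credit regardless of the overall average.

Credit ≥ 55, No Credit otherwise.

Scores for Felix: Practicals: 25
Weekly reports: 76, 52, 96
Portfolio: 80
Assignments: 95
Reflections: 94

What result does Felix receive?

Credit

Weekly reports: drop 52 → average of remaining 2 = 172/2 = 86
Reflections score 94 ≥ 40: minimum met.
Weighted total:
  Practicals 25 × 0.05 = 1.25
  Weekly reports 86 × 0.05 = 4.3
  Portfolio 80 × 0.25 = 20
  Assignments 95 × 0.56 = 53.2
  Reflections 94 × 0.09 = 8.46
Sum = 87.21
87.21 ≥ 55 → Credit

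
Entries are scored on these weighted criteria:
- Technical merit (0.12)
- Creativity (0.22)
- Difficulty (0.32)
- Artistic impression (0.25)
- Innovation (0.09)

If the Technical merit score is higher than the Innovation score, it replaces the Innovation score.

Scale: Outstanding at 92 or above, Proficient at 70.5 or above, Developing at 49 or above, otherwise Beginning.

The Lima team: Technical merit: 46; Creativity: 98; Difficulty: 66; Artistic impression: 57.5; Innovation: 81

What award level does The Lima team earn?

Developing

Technical merit (46) ≤ Innovation (81), so Innovation stays at 81.
Weighted total:
  Technical merit 46 × 0.12 = 5.52
  Creativity 98 × 0.22 = 21.56
  Difficulty 66 × 0.32 = 21.12
  Artistic impression 57.5 × 0.25 = 14.375
  Innovation 81 × 0.09 = 7.29
Sum = 69.865
69.865 is ≥ 49 and < 70.5 → Developing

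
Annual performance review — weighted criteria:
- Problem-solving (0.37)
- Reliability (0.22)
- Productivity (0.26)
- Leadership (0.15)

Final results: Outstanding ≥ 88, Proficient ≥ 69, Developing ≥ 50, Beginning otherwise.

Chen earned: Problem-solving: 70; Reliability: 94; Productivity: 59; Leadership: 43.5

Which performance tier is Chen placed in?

Developing

Weighted total:
  Problem-solving 70 × 0.37 = 25.9
  Reliability 94 × 0.22 = 20.68
  Productivity 59 × 0.26 = 15.34
  Leadership 43.5 × 0.15 = 6.525
Sum = 68.445
68.445 is ≥ 50 and < 69 → Developing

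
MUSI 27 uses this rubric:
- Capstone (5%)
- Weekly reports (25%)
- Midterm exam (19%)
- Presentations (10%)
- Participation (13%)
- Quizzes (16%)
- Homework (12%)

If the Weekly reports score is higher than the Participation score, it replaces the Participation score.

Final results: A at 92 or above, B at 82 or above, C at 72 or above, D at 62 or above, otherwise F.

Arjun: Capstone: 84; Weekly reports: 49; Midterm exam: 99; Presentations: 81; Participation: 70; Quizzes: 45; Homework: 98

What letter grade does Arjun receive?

Weekly reports (49) ≤ Participation (70), so Participation stays at 70.
Weighted total:
  Capstone 84 × 0.05 = 4.2
  Weekly reports 49 × 0.25 = 12.25
  Midterm exam 99 × 0.19 = 18.81
  Presentations 81 × 0.1 = 8.1
  Participation 70 × 0.13 = 9.1
  Quizzes 45 × 0.16 = 7.2
  Homework 98 × 0.12 = 11.76
Sum = 71.42
71.42 is ≥ 62 and < 72 → D

D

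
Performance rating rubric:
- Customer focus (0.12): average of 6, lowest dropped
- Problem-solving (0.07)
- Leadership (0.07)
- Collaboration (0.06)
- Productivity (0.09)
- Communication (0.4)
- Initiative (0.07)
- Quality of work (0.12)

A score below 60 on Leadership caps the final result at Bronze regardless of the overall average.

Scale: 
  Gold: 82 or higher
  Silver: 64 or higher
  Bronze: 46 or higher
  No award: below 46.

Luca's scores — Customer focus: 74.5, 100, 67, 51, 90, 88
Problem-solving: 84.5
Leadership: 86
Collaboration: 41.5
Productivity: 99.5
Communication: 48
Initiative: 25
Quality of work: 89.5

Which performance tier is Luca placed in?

Silver

Customer focus: drop 51 → average of remaining 5 = 419.5/5 = 83.9
Leadership score 86 ≥ 60: minimum met.
Weighted total:
  Customer focus 83.9 × 0.12 = 10.068
  Problem-solving 84.5 × 0.07 = 5.915
  Leadership 86 × 0.07 = 6.02
  Collaboration 41.5 × 0.06 = 2.49
  Productivity 99.5 × 0.09 = 8.955
  Communication 48 × 0.4 = 19.2
  Initiative 25 × 0.07 = 1.75
  Quality of work 89.5 × 0.12 = 10.74
Sum = 65.138
65.138 is ≥ 64 and < 82 → Silver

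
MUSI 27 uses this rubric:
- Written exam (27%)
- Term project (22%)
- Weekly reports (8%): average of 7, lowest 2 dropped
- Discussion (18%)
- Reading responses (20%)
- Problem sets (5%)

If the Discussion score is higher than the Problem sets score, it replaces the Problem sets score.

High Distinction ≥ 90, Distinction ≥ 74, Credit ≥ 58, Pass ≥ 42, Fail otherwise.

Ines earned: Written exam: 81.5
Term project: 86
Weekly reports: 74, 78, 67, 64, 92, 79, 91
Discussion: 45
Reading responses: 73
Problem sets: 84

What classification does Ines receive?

Distinction

Weekly reports: drop 64, 67 → average of remaining 5 = 414/5 = 82.8
Discussion (45) ≤ Problem sets (84), so Problem sets stays at 84.
Weighted total:
  Written exam 81.5 × 0.27 = 22.005
  Term project 86 × 0.22 = 18.92
  Weekly reports 82.8 × 0.08 = 6.624
  Discussion 45 × 0.18 = 8.1
  Reading responses 73 × 0.2 = 14.6
  Problem sets 84 × 0.05 = 4.2
Sum = 74.449
74.449 is ≥ 74 and < 90 → Distinction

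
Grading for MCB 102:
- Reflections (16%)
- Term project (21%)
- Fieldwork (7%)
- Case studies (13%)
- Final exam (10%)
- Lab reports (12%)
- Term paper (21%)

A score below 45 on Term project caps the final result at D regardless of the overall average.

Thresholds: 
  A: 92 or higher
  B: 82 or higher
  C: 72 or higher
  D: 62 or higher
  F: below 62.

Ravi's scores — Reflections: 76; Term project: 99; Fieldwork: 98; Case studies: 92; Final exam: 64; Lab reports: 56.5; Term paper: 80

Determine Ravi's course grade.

C

Term project score 99 ≥ 45: minimum met.
Weighted total:
  Reflections 76 × 0.16 = 12.16
  Term project 99 × 0.21 = 20.79
  Fieldwork 98 × 0.07 = 6.86
  Case studies 92 × 0.13 = 11.96
  Final exam 64 × 0.1 = 6.4
  Lab reports 56.5 × 0.12 = 6.78
  Term paper 80 × 0.21 = 16.8
Sum = 81.75
81.75 is ≥ 72 and < 82 → C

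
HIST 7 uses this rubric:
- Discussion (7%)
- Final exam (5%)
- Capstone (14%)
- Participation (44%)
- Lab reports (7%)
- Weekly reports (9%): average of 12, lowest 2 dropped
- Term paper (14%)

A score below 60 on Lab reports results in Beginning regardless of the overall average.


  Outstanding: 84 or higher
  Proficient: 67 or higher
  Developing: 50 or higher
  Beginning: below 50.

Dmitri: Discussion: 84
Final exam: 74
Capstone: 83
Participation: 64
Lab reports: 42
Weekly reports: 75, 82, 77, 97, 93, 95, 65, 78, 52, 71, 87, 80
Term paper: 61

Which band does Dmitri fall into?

Weekly reports: drop 52, 65 → average of remaining 10 = 835/10 = 83.5
Lab reports score 42 < 60: minimum not met.
Weighted total:
  Discussion 84 × 0.07 = 5.88
  Final exam 74 × 0.05 = 3.7
  Capstone 83 × 0.14 = 11.62
  Participation 64 × 0.44 = 28.16
  Lab reports 42 × 0.07 = 2.94
  Weekly reports 83.5 × 0.09 = 7.515
  Term paper 61 × 0.14 = 8.54
Sum = 68.355
Because the Lab reports minimum was not met, the result is Beginning.

Beginning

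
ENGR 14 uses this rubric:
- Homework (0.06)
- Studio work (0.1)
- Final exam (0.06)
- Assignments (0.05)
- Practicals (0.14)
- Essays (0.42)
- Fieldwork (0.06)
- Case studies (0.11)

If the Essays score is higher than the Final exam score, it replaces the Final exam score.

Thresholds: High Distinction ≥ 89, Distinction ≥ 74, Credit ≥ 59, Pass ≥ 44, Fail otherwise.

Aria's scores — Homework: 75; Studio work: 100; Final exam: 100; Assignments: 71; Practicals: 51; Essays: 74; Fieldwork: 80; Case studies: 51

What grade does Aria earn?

Essays (74) ≤ Final exam (100), so Final exam stays at 100.
Weighted total:
  Homework 75 × 0.06 = 4.5
  Studio work 100 × 0.1 = 10
  Final exam 100 × 0.06 = 6
  Assignments 71 × 0.05 = 3.55
  Practicals 51 × 0.14 = 7.14
  Essays 74 × 0.42 = 31.08
  Fieldwork 80 × 0.06 = 4.8
  Case studies 51 × 0.11 = 5.61
Sum = 72.68
72.68 is ≥ 59 and < 74 → Credit

Credit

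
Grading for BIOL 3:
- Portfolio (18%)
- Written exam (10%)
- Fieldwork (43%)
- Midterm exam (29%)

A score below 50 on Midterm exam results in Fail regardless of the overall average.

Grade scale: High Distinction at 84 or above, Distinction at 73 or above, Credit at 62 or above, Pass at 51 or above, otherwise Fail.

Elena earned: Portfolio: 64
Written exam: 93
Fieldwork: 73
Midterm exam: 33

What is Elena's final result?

Fail

Midterm exam score 33 < 50: minimum not met.
Weighted total:
  Portfolio 64 × 0.18 = 11.52
  Written exam 93 × 0.1 = 9.3
  Fieldwork 73 × 0.43 = 31.39
  Midterm exam 33 × 0.29 = 9.57
Sum = 61.78
Because the Midterm exam minimum was not met, the result is Fail.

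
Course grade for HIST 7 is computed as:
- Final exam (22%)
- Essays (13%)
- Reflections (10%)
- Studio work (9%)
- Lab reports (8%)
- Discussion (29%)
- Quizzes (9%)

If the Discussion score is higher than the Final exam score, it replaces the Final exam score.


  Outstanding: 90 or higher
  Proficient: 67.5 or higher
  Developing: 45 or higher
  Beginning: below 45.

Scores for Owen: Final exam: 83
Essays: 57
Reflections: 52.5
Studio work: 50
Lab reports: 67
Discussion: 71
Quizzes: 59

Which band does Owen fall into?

Developing

Discussion (71) ≤ Final exam (83), so Final exam stays at 83.
Weighted total:
  Final exam 83 × 0.22 = 18.26
  Essays 57 × 0.13 = 7.41
  Reflections 52.5 × 0.1 = 5.25
  Studio work 50 × 0.09 = 4.5
  Lab reports 67 × 0.08 = 5.36
  Discussion 71 × 0.29 = 20.59
  Quizzes 59 × 0.09 = 5.31
Sum = 66.68
66.68 is ≥ 45 and < 67.5 → Developing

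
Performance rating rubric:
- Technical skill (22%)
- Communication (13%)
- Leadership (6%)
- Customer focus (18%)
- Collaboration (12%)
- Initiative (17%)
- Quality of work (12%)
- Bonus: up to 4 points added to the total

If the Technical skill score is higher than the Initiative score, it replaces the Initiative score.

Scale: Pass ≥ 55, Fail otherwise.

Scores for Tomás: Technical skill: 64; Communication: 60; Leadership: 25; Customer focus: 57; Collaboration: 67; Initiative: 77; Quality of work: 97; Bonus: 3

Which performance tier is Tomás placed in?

Pass

Technical skill (64) ≤ Initiative (77), so Initiative stays at 77.
Weighted total:
  Technical skill 64 × 0.22 = 14.08
  Communication 60 × 0.13 = 7.8
  Leadership 25 × 0.06 = 1.5
  Customer focus 57 × 0.18 = 10.26
  Collaboration 67 × 0.12 = 8.04
  Initiative 77 × 0.17 = 13.09
  Quality of work 97 × 0.12 = 11.64
Sum = 66.41
Bonus: 66.41 + 3 = 69.41
69.41 ≥ 55 → Pass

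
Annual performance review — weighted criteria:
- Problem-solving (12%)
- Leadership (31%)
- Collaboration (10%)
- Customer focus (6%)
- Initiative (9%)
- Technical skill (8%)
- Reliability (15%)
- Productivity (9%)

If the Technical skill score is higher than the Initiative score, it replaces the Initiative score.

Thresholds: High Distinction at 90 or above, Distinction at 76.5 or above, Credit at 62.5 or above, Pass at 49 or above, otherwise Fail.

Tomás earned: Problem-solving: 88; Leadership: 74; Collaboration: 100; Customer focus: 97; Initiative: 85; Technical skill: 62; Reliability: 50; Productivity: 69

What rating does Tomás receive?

Credit

Technical skill (62) ≤ Initiative (85), so Initiative stays at 85.
Weighted total:
  Problem-solving 88 × 0.12 = 10.56
  Leadership 74 × 0.31 = 22.94
  Collaboration 100 × 0.1 = 10
  Customer focus 97 × 0.06 = 5.82
  Initiative 85 × 0.09 = 7.65
  Technical skill 62 × 0.08 = 4.96
  Reliability 50 × 0.15 = 7.5
  Productivity 69 × 0.09 = 6.21
Sum = 75.64
75.64 is ≥ 62.5 and < 76.5 → Credit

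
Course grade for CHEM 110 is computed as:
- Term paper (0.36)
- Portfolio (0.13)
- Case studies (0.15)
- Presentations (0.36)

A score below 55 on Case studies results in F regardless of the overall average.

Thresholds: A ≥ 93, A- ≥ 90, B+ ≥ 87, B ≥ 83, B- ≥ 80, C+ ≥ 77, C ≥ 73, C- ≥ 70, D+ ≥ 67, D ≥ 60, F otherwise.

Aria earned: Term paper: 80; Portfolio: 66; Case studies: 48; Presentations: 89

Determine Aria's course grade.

F

Case studies score 48 < 55: minimum not met.
Weighted total:
  Term paper 80 × 0.36 = 28.8
  Portfolio 66 × 0.13 = 8.58
  Case studies 48 × 0.15 = 7.2
  Presentations 89 × 0.36 = 32.04
Sum = 76.62
Because the Case studies minimum was not met, the result is F.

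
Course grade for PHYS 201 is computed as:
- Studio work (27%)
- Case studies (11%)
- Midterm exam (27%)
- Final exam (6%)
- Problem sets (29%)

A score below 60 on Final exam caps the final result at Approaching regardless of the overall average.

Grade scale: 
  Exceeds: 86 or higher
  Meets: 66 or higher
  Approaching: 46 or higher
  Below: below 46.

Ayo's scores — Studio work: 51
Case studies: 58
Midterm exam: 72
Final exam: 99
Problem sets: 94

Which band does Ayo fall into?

Final exam score 99 ≥ 60: minimum met.
Weighted total:
  Studio work 51 × 0.27 = 13.77
  Case studies 58 × 0.11 = 6.38
  Midterm exam 72 × 0.27 = 19.44
  Final exam 99 × 0.06 = 5.94
  Problem sets 94 × 0.29 = 27.26
Sum = 72.79
72.79 is ≥ 66 and < 86 → Meets

Meets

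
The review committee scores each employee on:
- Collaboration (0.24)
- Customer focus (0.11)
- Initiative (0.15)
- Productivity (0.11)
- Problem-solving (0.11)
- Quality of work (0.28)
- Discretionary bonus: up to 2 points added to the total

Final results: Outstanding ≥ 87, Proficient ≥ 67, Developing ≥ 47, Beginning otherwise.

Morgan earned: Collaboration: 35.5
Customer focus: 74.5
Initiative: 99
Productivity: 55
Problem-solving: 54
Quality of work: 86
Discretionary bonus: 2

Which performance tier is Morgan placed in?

Weighted total:
  Collaboration 35.5 × 0.24 = 8.52
  Customer focus 74.5 × 0.11 = 8.195
  Initiative 99 × 0.15 = 14.85
  Productivity 55 × 0.11 = 6.05
  Problem-solving 54 × 0.11 = 5.94
  Quality of work 86 × 0.28 = 24.08
Sum = 67.635
Discretionary bonus: 67.635 + 2 = 69.635
69.635 is ≥ 67 and < 87 → Proficient

Proficient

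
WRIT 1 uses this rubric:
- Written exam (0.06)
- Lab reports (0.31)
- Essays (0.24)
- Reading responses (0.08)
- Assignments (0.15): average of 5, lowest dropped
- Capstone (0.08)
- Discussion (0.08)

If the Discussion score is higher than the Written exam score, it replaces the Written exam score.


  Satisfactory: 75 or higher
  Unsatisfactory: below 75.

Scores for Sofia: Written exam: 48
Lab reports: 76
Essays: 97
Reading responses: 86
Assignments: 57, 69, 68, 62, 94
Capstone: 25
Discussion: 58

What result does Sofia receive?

Assignments: drop 57 → average of remaining 4 = 293/4 = 73.25
Discussion (58) > Written exam (48), so Written exam counts as 58.
Weighted total:
  Written exam 58 × 0.06 = 3.48
  Lab reports 76 × 0.31 = 23.56
  Essays 97 × 0.24 = 23.28
  Reading responses 86 × 0.08 = 6.88
  Assignments 73.25 × 0.15 = 10.9875
  Capstone 25 × 0.08 = 2
  Discussion 58 × 0.08 = 4.64
Sum = 74.8275
74.8275 < 75 → Unsatisfactory

Unsatisfactory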